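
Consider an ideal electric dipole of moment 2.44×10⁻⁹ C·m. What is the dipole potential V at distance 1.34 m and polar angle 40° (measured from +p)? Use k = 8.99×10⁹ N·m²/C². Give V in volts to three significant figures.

V ≈ 9.36 V

The dipole potential is V = kp cosθ / r².
V = (8.99×10⁹)(2.44×10⁻⁹)·cos40° / (1.34)² = 9.358 V.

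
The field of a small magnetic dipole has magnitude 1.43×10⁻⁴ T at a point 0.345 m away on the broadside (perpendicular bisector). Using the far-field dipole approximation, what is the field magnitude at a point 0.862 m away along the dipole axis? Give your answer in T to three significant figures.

Dipole fields scale as 1/r³ in the far field.
The axial field is twice the equatorial field at the same r, so the geometry factor is 2/1.
B₂ = B₁ · (2/1) · (r₁/r₂)³ = 1.43×10⁻⁴ · 2 · (0.345/0.862)³.
(r₁/r₂)³ = (0.4002)³ = 0.06411.
B₂ ≈ 1.834×10⁻⁵ T.

B ≈ 1.83×10⁻⁵ T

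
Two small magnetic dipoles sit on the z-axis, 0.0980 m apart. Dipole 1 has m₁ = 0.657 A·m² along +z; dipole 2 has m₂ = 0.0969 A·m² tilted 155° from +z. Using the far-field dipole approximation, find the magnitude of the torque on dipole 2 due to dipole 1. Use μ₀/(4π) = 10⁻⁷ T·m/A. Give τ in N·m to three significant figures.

Dipole B is on the axis of dipole A, so B₁ there is axial: B₁ = (μ₀/4π)·2m₁/r³ along +z.
B₁ = 2(10⁻⁷)(0.657)/(0.0980)³ = 1.396×10⁻⁴ T.
τ = m₂ B₁ sinθ.
τ = (0.0969)(1.396×10⁻⁴)·sin155° = 5.717×10⁻⁶ N·m.

τ ≈ 5.72×10⁻⁶ N·m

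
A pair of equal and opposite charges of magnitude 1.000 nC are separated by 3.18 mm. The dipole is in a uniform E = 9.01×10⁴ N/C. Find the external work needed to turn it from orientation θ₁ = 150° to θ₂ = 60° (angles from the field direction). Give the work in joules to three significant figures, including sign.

W ≈ -3.91×10⁻⁷ J

Dipole moment p = qd = (1.00×10⁻⁹ C)(0.00318 m) = 3.18×10⁻¹² C·m.
W_ext = ΔU = U(θ₂) − U(θ₁) = −pE cosθ₂ − (−pE cosθ₁) = pE(cosθ₁ − cosθ₂).
W = (3.18×10⁻¹²)(9.01×10⁴)·(cos150° − cos60°) = (2.865×10⁻⁷)·(-1.3660) = -3.914×10⁻⁷ J.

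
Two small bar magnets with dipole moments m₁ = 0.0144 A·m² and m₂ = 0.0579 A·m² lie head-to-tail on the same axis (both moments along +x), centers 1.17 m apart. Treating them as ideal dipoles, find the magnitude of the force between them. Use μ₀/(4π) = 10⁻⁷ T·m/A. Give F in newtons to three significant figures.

F ≈ 2.67×10⁻¹⁰ N

On-axis B of dipole 1: B = (μ₀/4π)·2m₁/r³. Force on dipole 2: F = m₂·dB/dr.
dB/dr = −(μ₀/4π)·6m₁/r⁴, so |F| = (μ₀/4π)·6m₁m₂/r⁴.
F = 6(10⁻⁷)(0.0144)(0.0579)/(1.17)⁴ = 2.670×10⁻¹⁰ N.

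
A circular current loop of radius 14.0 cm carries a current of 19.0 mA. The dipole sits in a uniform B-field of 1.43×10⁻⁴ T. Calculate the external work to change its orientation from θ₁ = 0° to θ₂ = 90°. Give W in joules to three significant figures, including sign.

W ≈ 1.67×10⁻⁷ J

Magnetic moment m = IA = Iπa² = (0.0190)·π·(0.140)² = 0.00117 A·m².
W_ext = ΔU = −mB cosθ₂ + mB cosθ₁ = mB(cosθ₁ − cosθ₂).
W = (0.00117)(1.43×10⁻⁴)·(cos0° − cos90°) = (1.673×10⁻⁷)·(+1.0000) = 1.673×10⁻⁷ J.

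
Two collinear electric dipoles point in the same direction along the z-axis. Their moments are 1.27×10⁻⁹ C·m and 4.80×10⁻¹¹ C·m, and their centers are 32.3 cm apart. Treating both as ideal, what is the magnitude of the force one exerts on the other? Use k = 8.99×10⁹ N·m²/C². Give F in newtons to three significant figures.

F ≈ 3.02×10⁻⁷ N

On-axis field of dipole 1 at distance r: E = 2kp₁/r³. Force on dipole 2 is F = p₂·dE/dr (gradient along axis).
dE/dr = −6kp₁/r⁴, so |F| = 6kp₁p₂/r⁴ (attractive for aligned moments).
F = 6(8.99×10⁹)(1.27×10⁻⁹)(4.80×10⁻¹¹)/(0.323)⁴ = 3.021×10⁻⁷ N.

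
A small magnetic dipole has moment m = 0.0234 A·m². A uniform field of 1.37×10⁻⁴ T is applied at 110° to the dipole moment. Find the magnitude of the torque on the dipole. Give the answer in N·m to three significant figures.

τ ≈ 3.01×10⁻⁶ N·m

Torque on a magnetic dipole: τ = mB sinθ.
τ = (0.0234)(1.37×10⁻⁴)·sin110° = 3.012×10⁻⁶ N·m.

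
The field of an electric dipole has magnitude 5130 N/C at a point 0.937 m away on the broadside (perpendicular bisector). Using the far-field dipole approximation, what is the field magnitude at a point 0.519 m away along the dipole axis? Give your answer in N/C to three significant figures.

Dipole fields scale as 1/r³ in the far field.
The axial field is twice the equatorial field at the same r, so the geometry factor is 2/1.
E₂ = E₁ · (2/1) · (r₁/r₂)³ = 5130 · 2 · (0.937/0.519)³.
(r₁/r₂)³ = (1.805)³ = 5.885.
E₂ ≈ 6.038×10⁴ N/C.

E ≈ 6.04×10⁴ N/C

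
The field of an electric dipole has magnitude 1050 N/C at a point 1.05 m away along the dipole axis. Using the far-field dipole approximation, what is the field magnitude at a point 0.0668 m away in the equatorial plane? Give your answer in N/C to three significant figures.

Dipole fields scale as 1/r³ in the far field.
The axial field is twice the equatorial field at the same r, so the geometry factor is 1/2.
E₂ = E₁ · (1/2) · (r₁/r₂)³ = 1050 · 0.5 · (1.05/0.0668)³.
(r₁/r₂)³ = (15.72)³ = 3884.
E₂ ≈ 2.039×10⁶ N/C.

E ≈ 2.04×10⁶ N/C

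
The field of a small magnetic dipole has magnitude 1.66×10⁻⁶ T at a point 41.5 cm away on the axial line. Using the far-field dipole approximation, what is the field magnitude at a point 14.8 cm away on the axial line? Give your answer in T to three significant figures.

Dipole fields scale as 1/r³ in the far field; the geometry is the same at both points.
B₂ = B₁ · (r₁/r₂)³ = 1.66×10⁻⁶ · (41.5/14.8)³.
(r₁/r₂)³ = (2.804)³ = 22.05.
B₂ ≈ 3.660×10⁻⁵ T.

B ≈ 3.66×10⁻⁵ T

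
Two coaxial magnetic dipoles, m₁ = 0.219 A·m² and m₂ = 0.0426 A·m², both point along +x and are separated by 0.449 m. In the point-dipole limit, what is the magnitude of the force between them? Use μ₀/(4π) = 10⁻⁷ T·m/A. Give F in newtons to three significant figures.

On-axis B of dipole 1: B = (μ₀/4π)·2m₁/r³. Force on dipole 2: F = m₂·dB/dr.
dB/dr = −(μ₀/4π)·6m₁/r⁴, so |F| = (μ₀/4π)·6m₁m₂/r⁴.
F = 6(10⁻⁷)(0.219)(0.0426)/(0.449)⁴ = 1.377×10⁻⁷ N.

F ≈ 1.38×10⁻⁷ N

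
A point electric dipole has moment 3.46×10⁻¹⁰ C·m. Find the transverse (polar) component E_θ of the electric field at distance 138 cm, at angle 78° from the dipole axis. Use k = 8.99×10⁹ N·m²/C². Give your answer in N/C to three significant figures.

E_θ ≈ 1.16 N/C

For a dipole, E_θ = (kp sinθ)/r³.
kp/r³ = (8.99×10⁹)(3.46×10⁻¹⁰)/(1.38)³ = 1.184 N/C.
E_θ = 1.184·sin78° = 1.158 N/C.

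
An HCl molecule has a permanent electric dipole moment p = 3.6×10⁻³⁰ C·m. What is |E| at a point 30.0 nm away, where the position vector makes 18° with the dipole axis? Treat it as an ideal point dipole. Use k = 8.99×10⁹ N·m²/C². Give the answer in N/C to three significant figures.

At angle θ the dipole field magnitude is E = (kp/r³)·√(1 + 3cos²θ).
kp/r³ = (8.99×10⁹)(3.60×10⁻³⁰) / (3.00×10⁻⁸)³ = 1199 N/C.
√(1 + 3cos²18°) = √(1 + 3·0.9045) = √3.7135 ≈ 1.9271.
E ≈ 1199 × 1.927 = 2310 N/C.

E ≈ 2310 N/C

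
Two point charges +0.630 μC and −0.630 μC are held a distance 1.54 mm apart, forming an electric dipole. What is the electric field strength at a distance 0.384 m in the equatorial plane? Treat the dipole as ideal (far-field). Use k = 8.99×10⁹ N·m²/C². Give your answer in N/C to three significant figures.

E ≈ 154 N/C

Dipole moment p = qd = (6.30×10⁻⁷ C)(0.00154 m) = 9.702×10⁻¹⁰ C·m.
In the equatorial plane E = kp/r³.
E = (8.99×10⁹)(9.702×10⁻¹⁰) / (0.384)³ = 154.0 N/C.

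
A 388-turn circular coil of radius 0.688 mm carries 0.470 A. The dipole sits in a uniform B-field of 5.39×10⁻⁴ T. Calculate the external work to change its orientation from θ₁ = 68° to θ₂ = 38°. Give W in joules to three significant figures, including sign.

W ≈ -6.04×10⁻⁸ J

m = NIA = NIπa² = 388·(0.470)·π·(6.88×10⁻⁴)² = 2.712×10⁻⁴ A·m².
W_ext = ΔU = −mB cosθ₂ + mB cosθ₁ = mB(cosθ₁ − cosθ₂).
W = (2.712×10⁻⁴)(5.39×10⁻⁴)·(cos68° − cos38°) = (1.462×10⁻⁷)·(-0.4134) = -6.043×10⁻⁸ J.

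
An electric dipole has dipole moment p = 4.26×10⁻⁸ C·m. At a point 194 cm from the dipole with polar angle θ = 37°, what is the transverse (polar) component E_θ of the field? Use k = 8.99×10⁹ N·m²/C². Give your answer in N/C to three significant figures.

E_θ ≈ 31.6 N/C

For a dipole, E_θ = (kp sinθ)/r³.
kp/r³ = (8.99×10⁹)(4.26×10⁻⁸)/(1.94)³ = 52.45 N/C.
E_θ = 52.45·sin37° = 31.57 N/C.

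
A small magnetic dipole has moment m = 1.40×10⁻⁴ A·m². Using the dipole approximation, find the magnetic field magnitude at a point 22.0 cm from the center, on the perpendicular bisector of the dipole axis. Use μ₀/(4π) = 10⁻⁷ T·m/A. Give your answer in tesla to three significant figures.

In the equatorial plane B = (μ₀/4π)·m/r³ (half the axial value).
B = (10⁻⁷)·(1.40×10⁻⁴) / (0.220)³ = 1.315×10⁻⁹ T.

B ≈ 1.31×10⁻⁹ T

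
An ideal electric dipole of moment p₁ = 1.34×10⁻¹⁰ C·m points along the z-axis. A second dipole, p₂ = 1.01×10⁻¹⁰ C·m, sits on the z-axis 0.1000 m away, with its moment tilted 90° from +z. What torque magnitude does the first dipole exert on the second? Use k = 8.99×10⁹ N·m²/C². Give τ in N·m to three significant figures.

The second dipole sits on the axis of the first, so the field there is axial: E₁ = 2kp₁/r³ along +z.
E₁ = 2(8.99×10⁹)(1.34×10⁻¹⁰)/(0.100)³ = 2409 N/C.
Torque on the second dipole: τ = p₂ E₁ sinθ.
τ = (1.01×10⁻¹⁰)(2409)·sin90° = 2.433×10⁻⁷ N·m.

τ ≈ 2.43×10⁻⁷ N·m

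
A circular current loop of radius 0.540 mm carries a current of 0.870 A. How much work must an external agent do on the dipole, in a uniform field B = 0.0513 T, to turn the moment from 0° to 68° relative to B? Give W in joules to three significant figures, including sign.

Magnetic moment m = IA = Iπa² = (0.870)·π·(5.40×10⁻⁴)² = 7.97×10⁻⁷ A·m².
W_ext = ΔU = −mB cosθ₂ + mB cosθ₁ = mB(cosθ₁ − cosθ₂).
W = (7.97×10⁻⁷)(0.0513)·(cos0° − cos68°) = (4.089×10⁻⁸)·(+0.6254) = 2.557×10⁻⁸ J.

W ≈ 2.56×10⁻⁸ J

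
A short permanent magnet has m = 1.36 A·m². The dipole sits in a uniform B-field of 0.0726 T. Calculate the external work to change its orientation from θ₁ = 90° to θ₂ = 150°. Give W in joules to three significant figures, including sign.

W ≈ 0.0855 J

W_ext = ΔU = −mB cosθ₂ + mB cosθ₁ = mB(cosθ₁ − cosθ₂).
W = (1.36)(0.0726)·(cos90° − cos150°) = (0.09874)·(+0.8660) = 0.08551 J.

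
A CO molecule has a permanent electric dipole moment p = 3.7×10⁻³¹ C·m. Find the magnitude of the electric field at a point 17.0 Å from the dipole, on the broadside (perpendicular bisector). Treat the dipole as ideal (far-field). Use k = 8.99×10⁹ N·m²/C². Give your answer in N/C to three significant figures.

E ≈ 6.77×10⁵ N/C

On the perpendicular bisector E = kp/r³ (half the axial value at the same distance).
E = (8.99×10⁹)(3.70×10⁻³¹) / (1.70×10⁻⁹)³ = 6.770×10⁵ N/C.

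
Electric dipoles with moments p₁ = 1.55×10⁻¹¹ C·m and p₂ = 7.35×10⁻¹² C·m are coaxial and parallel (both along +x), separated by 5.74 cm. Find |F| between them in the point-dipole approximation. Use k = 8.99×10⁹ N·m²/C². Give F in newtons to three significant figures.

On-axis field of dipole 1 at distance r: E = 2kp₁/r³. Force on dipole 2 is F = p₂·dE/dr (gradient along axis).
dE/dr = −6kp₁/r⁴, so |F| = 6kp₁p₂/r⁴ (attractive for aligned moments).
F = 6(8.99×10⁹)(1.55×10⁻¹¹)(7.35×10⁻¹²)/(0.0574)⁴ = 5.661×10⁻⁷ N.

F ≈ 5.66×10⁻⁷ N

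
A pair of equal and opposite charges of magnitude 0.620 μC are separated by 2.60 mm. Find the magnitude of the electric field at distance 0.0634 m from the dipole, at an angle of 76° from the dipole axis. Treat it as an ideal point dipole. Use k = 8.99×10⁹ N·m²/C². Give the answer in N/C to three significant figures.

E ≈ 6.17×10⁴ N/C

Dipole moment p = qd = (6.20×10⁻⁷ C)(0.00260 m) = 1.612×10⁻⁹ C·m.
At angle θ the dipole field magnitude is E = (kp/r³)·√(1 + 3cos²θ).
kp/r³ = (8.99×10⁹)(1.612×10⁻⁹) / (0.0634)³ = 5.687×10⁴ N/C.
√(1 + 3cos²76°) = √(1 + 3·0.0585) = √1.1756 ≈ 1.0842.
E ≈ 5.687×10⁴ × 1.084 = 6.166×10⁴ N/C.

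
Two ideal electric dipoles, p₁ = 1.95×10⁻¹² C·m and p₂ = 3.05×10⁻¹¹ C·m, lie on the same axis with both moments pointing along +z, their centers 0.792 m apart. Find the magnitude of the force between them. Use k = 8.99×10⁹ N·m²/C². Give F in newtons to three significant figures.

On-axis field of dipole 1 at distance r: E = 2kp₁/r³. Force on dipole 2 is F = p₂·dE/dr (gradient along axis).
dE/dr = −6kp₁/r⁴, so |F| = 6kp₁p₂/r⁴ (attractive for aligned moments).
F = 6(8.99×10⁹)(1.95×10⁻¹²)(3.05×10⁻¹¹)/(0.792)⁴ = 8.154×10⁻¹² N.

F ≈ 8.15×10⁻¹² N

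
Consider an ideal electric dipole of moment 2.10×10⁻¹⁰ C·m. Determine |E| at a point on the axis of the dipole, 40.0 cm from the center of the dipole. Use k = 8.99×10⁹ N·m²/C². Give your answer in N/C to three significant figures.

E ≈ 59.0 N/C

On the dipole axis E = 2kp/r³.
E = 2·(8.99×10⁹)(2.10×10⁻¹⁰) / (0.400)³ = 59.00 N/C.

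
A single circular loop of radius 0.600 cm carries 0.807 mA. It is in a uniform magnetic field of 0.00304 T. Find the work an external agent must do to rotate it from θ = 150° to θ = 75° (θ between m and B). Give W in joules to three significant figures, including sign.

Magnetic moment m = IA = Iπa² = (8.07×10⁻⁴)·π·(0.00600)² = 9.127×10⁻⁸ A·m².
W_ext = ΔU = −mB cosθ₂ + mB cosθ₁ = mB(cosθ₁ − cosθ₂).
W = (9.127×10⁻⁸)(0.00304)·(cos150° − cos75°) = (2.775×10⁻¹⁰)·(-1.1248) = -3.121×10⁻¹⁰ J.

W ≈ -3.12×10⁻¹⁰ J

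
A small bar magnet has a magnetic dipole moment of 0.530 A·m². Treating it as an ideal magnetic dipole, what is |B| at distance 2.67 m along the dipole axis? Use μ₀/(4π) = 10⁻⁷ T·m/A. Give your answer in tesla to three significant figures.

On axis B = (μ₀/4π)·2m/r³.
B = 2·(10⁻⁷)·(0.530) / (2.67)³ = 5.569×10⁻⁹ T.

B ≈ 5.57×10⁻⁹ T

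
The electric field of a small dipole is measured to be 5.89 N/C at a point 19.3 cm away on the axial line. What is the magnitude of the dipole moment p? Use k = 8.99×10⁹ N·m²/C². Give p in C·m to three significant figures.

p ≈ 2.36×10⁻¹² C·m

On axis E = 2kp/r³, so p = Er³/(2k).
p = (5.89)·(0.193)³ / (2·8.99×10⁹) = 2.355×10⁻¹² C·m.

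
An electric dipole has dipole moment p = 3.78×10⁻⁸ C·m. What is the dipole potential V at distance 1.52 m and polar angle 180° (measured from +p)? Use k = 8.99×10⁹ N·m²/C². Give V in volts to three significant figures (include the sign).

The dipole potential is V = kp cosθ / r².
V = (8.99×10⁹)(3.78×10⁻⁸)·cos180° / (1.52)² = -147.1 V.

V ≈ -147 V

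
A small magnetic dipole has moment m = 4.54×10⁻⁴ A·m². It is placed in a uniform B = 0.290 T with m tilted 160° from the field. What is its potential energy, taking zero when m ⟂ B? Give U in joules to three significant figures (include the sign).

U ≈ 1.24×10⁻⁴ J

U = −m·B = −mB cosθ.
U = −(4.54×10⁻⁴)(0.290)·cos160° = 1.237×10⁻⁴ J.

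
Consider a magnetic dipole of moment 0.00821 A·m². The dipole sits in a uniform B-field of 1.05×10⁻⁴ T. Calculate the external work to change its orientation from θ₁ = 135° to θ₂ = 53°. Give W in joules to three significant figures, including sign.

W_ext = ΔU = −mB cosθ₂ + mB cosθ₁ = mB(cosθ₁ − cosθ₂).
W = (0.00821)(1.05×10⁻⁴)·(cos135° − cos53°) = (8.620×10⁻⁷)·(-1.3089) = -1.128×10⁻⁶ J.

W ≈ -1.13×10⁻⁶ J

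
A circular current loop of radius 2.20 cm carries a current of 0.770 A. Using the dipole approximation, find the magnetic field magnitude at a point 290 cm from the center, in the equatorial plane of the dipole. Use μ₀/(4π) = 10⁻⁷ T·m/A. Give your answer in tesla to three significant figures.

Magnetic moment m = IA = Iπa² = (0.770)·π·(0.0220)² = 0.001171 A·m².
In the equatorial plane B = (μ₀/4π)·m/r³ (half the axial value).
B = (10⁻⁷)·(0.001171) / (2.90)³ = 4.801×10⁻¹² T.

B ≈ 4.80×10⁻¹² T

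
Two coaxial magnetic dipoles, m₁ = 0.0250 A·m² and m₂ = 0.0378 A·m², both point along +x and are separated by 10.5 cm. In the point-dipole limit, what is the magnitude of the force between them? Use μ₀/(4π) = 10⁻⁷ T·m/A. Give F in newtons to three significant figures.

On-axis B of dipole 1: B = (μ₀/4π)·2m₁/r³. Force on dipole 2: F = m₂·dB/dr.
dB/dr = −(μ₀/4π)·6m₁/r⁴, so |F| = (μ₀/4π)·6m₁m₂/r⁴.
F = 6(10⁻⁷)(0.0250)(0.0378)/(0.105)⁴ = 4.665×10⁻⁶ N.

F ≈ 4.66×10⁻⁶ N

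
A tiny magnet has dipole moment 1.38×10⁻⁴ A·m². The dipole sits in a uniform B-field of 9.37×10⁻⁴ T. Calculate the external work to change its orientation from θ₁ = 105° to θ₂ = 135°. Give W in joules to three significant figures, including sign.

W_ext = ΔU = −mB cosθ₂ + mB cosθ₁ = mB(cosθ₁ − cosθ₂).
W = (1.38×10⁻⁴)(9.37×10⁻⁴)·(cos105° − cos135°) = (1.293×10⁻⁷)·(+0.4483) = 5.797×10⁻⁸ J.

W ≈ 5.80×10⁻⁸ J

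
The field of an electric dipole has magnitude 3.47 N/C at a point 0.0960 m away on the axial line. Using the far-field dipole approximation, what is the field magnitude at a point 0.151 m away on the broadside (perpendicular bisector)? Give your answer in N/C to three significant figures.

E ≈ 0.446 N/C

Dipole fields scale as 1/r³ in the far field.
The axial field is twice the equatorial field at the same r, so the geometry factor is 1/2.
E₂ = E₁ · (1/2) · (r₁/r₂)³ = 3.47 · 0.5 · (0.0960/0.151)³.
(r₁/r₂)³ = (0.6358)³ = 0.257.
E₂ ≈ 0.4458 N/C.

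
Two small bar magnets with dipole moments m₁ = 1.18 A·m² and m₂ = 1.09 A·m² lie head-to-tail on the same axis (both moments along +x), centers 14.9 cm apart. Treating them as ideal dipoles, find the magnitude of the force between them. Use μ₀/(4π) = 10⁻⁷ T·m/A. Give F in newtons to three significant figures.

F ≈ 0.00157 N

On-axis B of dipole 1: B = (μ₀/4π)·2m₁/r³. Force on dipole 2: F = m₂·dB/dr.
dB/dr = −(μ₀/4π)·6m₁/r⁴, so |F| = (μ₀/4π)·6m₁m₂/r⁴.
F = 6(10⁻⁷)(1.18)(1.09)/(0.149)⁴ = 0.001566 N.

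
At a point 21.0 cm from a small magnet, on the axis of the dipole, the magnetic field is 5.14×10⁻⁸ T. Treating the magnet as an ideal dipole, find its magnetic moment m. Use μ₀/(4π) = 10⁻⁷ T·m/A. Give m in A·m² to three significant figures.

m ≈ 0.00238 A·m²

On axis B = (μ₀/4π)·2m/r³, so m = Br³·4π/(μ₀·2).
m = (5.14×10⁻⁸)·(0.210)³ / (2·10⁻⁷) = 0.002380 A·m².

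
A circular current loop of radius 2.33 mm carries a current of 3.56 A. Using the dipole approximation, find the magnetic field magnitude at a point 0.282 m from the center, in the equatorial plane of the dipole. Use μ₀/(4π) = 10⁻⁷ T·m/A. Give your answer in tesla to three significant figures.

B ≈ 2.71×10⁻¹⁰ T

Magnetic moment m = IA = Iπa² = (3.56)·π·(0.00233)² = 6.072×10⁻⁵ A·m².
In the equatorial plane B = (μ₀/4π)·m/r³ (half the axial value).
B = (10⁻⁷)·(6.072×10⁻⁵) / (0.282)³ = 2.708×10⁻¹⁰ T.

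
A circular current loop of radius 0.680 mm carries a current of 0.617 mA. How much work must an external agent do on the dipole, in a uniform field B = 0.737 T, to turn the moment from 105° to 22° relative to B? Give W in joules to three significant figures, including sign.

W ≈ -7.83×10⁻¹⁰ J

Magnetic moment m = IA = Iπa² = (6.17×10⁻⁴)·π·(6.80×10⁻⁴)² = 8.963×10⁻¹⁰ A·m².
W_ext = ΔU = −mB cosθ₂ + mB cosθ₁ = mB(cosθ₁ − cosθ₂).
W = (8.963×10⁻¹⁰)(0.737)·(cos105° − cos22°) = (6.606×10⁻¹⁰)·(-1.1860) = -7.834×10⁻¹⁰ J.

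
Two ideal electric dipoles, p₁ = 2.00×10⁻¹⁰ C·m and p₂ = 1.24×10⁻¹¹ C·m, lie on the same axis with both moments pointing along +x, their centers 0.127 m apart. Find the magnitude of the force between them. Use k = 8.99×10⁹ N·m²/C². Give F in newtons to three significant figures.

On-axis field of dipole 1 at distance r: E = 2kp₁/r³. Force on dipole 2 is F = p₂·dE/dr (gradient along axis).
dE/dr = −6kp₁/r⁴, so |F| = 6kp₁p₂/r⁴ (attractive for aligned moments).
F = 6(8.99×10⁹)(2.00×10⁻¹⁰)(1.24×10⁻¹¹)/(0.127)⁴ = 5.142×10⁻⁷ N.

F ≈ 5.14×10⁻⁷ N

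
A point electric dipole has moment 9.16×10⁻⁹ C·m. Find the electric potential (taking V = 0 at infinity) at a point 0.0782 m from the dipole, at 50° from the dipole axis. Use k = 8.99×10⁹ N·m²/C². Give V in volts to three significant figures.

V ≈ 8660 V

The dipole potential is V = kp cosθ / r².
V = (8.99×10⁹)(9.16×10⁻⁹)·cos50° / (0.0782)² = 8656 V.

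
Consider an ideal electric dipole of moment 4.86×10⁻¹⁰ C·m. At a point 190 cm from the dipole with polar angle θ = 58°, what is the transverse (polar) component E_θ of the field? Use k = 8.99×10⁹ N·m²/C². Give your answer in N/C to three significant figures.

For a dipole, E_θ = (kp sinθ)/r³.
kp/r³ = (8.99×10⁹)(4.86×10⁻¹⁰)/(1.90)³ = 0.6370 N/C.
E_θ = 0.6370·sin58° = 0.5402 N/C.

E_θ ≈ 0.540 N/C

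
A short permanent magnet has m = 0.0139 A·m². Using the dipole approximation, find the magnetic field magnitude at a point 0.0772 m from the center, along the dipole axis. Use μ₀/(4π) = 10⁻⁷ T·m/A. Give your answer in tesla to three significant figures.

B ≈ 6.04×10⁻⁶ T

On axis B = (μ₀/4π)·2m/r³.
B = 2·(10⁻⁷)·(0.0139) / (0.0772)³ = 6.042×10⁻⁶ T.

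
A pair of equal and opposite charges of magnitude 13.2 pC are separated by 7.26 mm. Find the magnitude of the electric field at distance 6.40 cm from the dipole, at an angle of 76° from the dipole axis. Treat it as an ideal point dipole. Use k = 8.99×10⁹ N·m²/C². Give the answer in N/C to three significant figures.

Dipole moment p = qd = (1.32×10⁻¹¹ C)(0.00726 m) = 9.583×10⁻¹⁴ C·m.
At angle θ the dipole field magnitude is E = (kp/r³)·√(1 + 3cos²θ).
kp/r³ = (8.99×10⁹)(9.583×10⁻¹⁴) / (0.0640)³ = 3.286 N/C.
√(1 + 3cos²76°) = √(1 + 3·0.0585) = √1.1756 ≈ 1.0842.
E ≈ 3.286 × 1.084 = 3.563 N/C.

E ≈ 3.56 N/C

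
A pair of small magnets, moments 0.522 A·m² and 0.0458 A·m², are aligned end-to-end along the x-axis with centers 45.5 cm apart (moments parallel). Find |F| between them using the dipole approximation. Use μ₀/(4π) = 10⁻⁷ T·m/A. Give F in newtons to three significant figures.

F ≈ 3.35×10⁻⁷ N

On-axis B of dipole 1: B = (μ₀/4π)·2m₁/r³. Force on dipole 2: F = m₂·dB/dr.
dB/dr = −(μ₀/4π)·6m₁/r⁴, so |F| = (μ₀/4π)·6m₁m₂/r⁴.
F = 6(10⁻⁷)(0.522)(0.0458)/(0.455)⁴ = 3.347×10⁻⁷ N.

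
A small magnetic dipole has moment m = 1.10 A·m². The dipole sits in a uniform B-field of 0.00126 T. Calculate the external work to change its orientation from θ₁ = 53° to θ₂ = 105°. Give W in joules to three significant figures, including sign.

W_ext = ΔU = −mB cosθ₂ + mB cosθ₁ = mB(cosθ₁ − cosθ₂).
W = (1.10)(0.00126)·(cos53° − cos105°) = (0.001386)·(+0.8606) = 0.001193 J.

W ≈ 0.00119 J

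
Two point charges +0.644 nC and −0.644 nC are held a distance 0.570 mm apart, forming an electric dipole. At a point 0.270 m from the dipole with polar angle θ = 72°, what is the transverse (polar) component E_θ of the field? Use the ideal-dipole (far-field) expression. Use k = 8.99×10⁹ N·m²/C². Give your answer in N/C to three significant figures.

Dipole moment p = qd = (6.44×10⁻¹⁰ C)(5.70×10⁻⁴ m) = 3.671×10⁻¹³ C·m.
For a dipole, E_θ = (kp sinθ)/r³.
kp/r³ = (8.99×10⁹)(3.671×10⁻¹³)/(0.270)³ = 0.1677 N/C.
E_θ = 0.1677·sin72° = 0.1595 N/C.

E_θ ≈ 0.159 N/C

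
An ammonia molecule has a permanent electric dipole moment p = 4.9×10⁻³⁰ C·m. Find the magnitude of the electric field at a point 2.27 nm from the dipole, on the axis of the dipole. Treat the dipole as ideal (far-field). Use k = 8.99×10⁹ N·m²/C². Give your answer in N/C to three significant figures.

E ≈ 7.53×10⁶ N/C

On the dipole axis E = 2kp/r³.
E = 2·(8.99×10⁹)(4.90×10⁻³⁰) / (2.27×10⁻⁹)³ = 7.532×10⁶ N/C.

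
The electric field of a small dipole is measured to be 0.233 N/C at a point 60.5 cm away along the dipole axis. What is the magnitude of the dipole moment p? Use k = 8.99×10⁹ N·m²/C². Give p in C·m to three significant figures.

p ≈ 2.87×10⁻¹² C·m

On axis E = 2kp/r³, so p = Er³/(2k).
p = (0.233)·(0.605)³ / (2·8.99×10⁹) = 2.870×10⁻¹² C·m.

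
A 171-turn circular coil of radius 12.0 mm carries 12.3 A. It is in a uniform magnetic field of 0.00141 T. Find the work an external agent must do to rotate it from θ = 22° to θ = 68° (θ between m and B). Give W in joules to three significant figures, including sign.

W ≈ 7.41×10⁻⁴ J

m = NIA = NIπa² = 171·(12.3)·π·(0.0120)² = 0.9515 A·m².
W_ext = ΔU = −mB cosθ₂ + mB cosθ₁ = mB(cosθ₁ − cosθ₂).
W = (0.9515)(0.00141)·(cos22° − cos68°) = (0.001342)·(+0.5526) = 7.413×10⁻⁴ J.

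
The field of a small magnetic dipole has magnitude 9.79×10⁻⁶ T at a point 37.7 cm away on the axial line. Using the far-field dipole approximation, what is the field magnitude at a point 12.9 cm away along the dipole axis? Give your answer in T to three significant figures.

Dipole fields scale as 1/r³ in the far field; the geometry is the same at both points.
B₂ = B₁ · (r₁/r₂)³ = 9.79×10⁻⁶ · (37.7/12.9)³.
(r₁/r₂)³ = (2.922)³ = 24.96.
B₂ ≈ 2.444×10⁻⁴ T.

B ≈ 2.44×10⁻⁴ T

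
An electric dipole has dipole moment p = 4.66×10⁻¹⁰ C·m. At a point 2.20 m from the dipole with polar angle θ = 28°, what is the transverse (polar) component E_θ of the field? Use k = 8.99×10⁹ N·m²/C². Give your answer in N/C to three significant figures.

For a dipole, E_θ = (kp sinθ)/r³.
kp/r³ = (8.99×10⁹)(4.66×10⁻¹⁰)/(2.20)³ = 0.3934 N/C.
E_θ = 0.3934·sin28° = 0.1847 N/C.

E_θ ≈ 0.185 N/C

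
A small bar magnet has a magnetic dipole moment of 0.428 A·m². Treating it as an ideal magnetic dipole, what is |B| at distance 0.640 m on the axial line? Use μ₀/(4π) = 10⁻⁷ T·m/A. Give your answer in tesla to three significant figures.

B ≈ 3.27×10⁻⁷ T

On axis B = (μ₀/4π)·2m/r³.
B = 2·(10⁻⁷)·(0.428) / (0.640)³ = 3.265×10⁻⁷ T.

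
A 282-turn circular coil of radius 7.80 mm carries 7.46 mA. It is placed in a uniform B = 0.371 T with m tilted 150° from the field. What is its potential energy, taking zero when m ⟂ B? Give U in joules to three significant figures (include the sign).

U ≈ 1.29×10⁻⁴ J

m = NIA = NIπa² = 282·(0.00746)·π·(0.00780)² = 4.021×10⁻⁴ A·m².
U = −m·B = −mB cosθ.
U = −(4.021×10⁻⁴)(0.371)·cos150° = 1.292×10⁻⁴ J.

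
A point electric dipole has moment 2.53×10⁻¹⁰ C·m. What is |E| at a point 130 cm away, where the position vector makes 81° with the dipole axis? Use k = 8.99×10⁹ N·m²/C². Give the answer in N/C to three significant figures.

At angle θ the dipole field magnitude is E = (kp/r³)·√(1 + 3cos²θ).
kp/r³ = (8.99×10⁹)(2.53×10⁻¹⁰) / (1.30)³ = 1.035 N/C.
√(1 + 3cos²81°) = √(1 + 3·0.0245) = √1.0734 ≈ 1.0361.
E ≈ 1.035 × 1.036 = 1.073 N/C.

E ≈ 1.07 N/C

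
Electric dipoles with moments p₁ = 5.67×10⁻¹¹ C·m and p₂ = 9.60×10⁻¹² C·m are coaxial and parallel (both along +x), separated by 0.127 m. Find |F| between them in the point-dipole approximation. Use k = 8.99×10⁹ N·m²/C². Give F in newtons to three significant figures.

F ≈ 1.13×10⁻⁷ N

On-axis field of dipole 1 at distance r: E = 2kp₁/r³. Force on dipole 2 is F = p₂·dE/dr (gradient along axis).
dE/dr = −6kp₁/r⁴, so |F| = 6kp₁p₂/r⁴ (attractive for aligned moments).
F = 6(8.99×10⁹)(5.67×10⁻¹¹)(9.60×10⁻¹²)/(0.127)⁴ = 1.129×10⁻⁷ N.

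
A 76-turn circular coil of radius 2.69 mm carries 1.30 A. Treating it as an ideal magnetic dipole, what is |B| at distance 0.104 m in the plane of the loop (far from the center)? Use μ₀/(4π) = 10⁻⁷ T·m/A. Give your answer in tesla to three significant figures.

m = NIA = NIπa² = 76·(1.30)·π·(0.00269)² = 0.002246 A·m².
In the equatorial plane B = (μ₀/4π)·m/r³ (half the axial value).
B = (10⁻⁷)·(0.002246) / (0.104)³ = 1.997×10⁻⁷ T.

B ≈ 2.00×10⁻⁷ T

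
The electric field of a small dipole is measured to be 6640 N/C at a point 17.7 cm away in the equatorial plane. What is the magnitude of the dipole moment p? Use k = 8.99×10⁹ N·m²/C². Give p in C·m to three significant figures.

In the equatorial plane E = kp/r³, so p = Er³/(k).
p = (6640)·(0.177)³ / (8.99×10⁹) = 4.096×10⁻⁹ C·m.

p ≈ 4.10×10⁻⁹ C·m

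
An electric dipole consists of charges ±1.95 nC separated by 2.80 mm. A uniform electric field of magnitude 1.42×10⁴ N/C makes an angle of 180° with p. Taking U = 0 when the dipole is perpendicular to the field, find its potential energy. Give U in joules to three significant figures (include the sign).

Dipole moment p = qd = (1.95×10⁻⁹ C)(0.00280 m) = 5.46×10⁻¹² C·m.
U = −p·E = −pE cosθ.
U = −(5.46×10⁻¹²)(1.42×10⁴)·cos180° = 7.753×10⁻⁸ J.

U ≈ 7.75×10⁻⁸ J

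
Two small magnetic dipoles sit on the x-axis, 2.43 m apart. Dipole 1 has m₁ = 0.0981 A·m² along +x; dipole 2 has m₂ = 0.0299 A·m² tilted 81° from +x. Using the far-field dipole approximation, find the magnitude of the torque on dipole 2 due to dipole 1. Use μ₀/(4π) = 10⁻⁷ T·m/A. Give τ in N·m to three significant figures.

Dipole B is on the axis of dipole A, so B₁ there is axial: B₁ = (μ₀/4π)·2m₁/r³ along +x.
B₁ = 2(10⁻⁷)(0.0981)/(2.43)³ = 1.367×10⁻⁹ T.
τ = m₂ B₁ sinθ.
τ = (0.0299)(1.367×10⁻⁹)·sin81° = 4.038×10⁻¹¹ N·m.

τ ≈ 4.04×10⁻¹¹ N·m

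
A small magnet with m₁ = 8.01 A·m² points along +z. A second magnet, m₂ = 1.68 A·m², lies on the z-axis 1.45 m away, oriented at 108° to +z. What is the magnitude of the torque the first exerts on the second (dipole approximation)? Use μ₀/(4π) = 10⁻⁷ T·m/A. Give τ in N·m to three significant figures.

Dipole B is on the axis of dipole A, so B₁ there is axial: B₁ = (μ₀/4π)·2m₁/r³ along +z.
B₁ = 2(10⁻⁷)(8.01)/(1.45)³ = 5.255×10⁻⁷ T.
τ = m₂ B₁ sinθ.
τ = (1.68)(5.255×10⁻⁷)·sin108° = 8.396×10⁻⁷ N·m.

τ ≈ 8.40×10⁻⁷ N·m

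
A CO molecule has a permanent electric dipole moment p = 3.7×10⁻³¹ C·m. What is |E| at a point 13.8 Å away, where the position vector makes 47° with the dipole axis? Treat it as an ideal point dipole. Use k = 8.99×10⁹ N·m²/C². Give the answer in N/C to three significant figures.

At angle θ the dipole field magnitude is E = (kp/r³)·√(1 + 3cos²θ).
kp/r³ = (8.99×10⁹)(3.70×10⁻³¹) / (1.38×10⁻⁹)³ = 1.266×10⁶ N/C.
√(1 + 3cos²47°) = √(1 + 3·0.4651) = √2.3954 ≈ 1.5477.
E ≈ 1.266×10⁶ × 1.548 = 1.959×10⁶ N/C.

E ≈ 1.96×10⁶ N/C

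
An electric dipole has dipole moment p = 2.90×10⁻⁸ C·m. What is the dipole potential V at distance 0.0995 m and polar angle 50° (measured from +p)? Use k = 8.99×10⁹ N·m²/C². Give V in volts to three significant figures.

The dipole potential is V = kp cosθ / r².
V = (8.99×10⁹)(2.90×10⁻⁸)·cos50° / (0.0995)² = 1.693×10⁴ V.

V ≈ 1.69×10⁴ V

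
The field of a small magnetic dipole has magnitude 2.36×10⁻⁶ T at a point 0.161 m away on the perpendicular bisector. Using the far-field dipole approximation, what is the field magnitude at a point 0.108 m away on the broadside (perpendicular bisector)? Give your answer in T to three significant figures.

B ≈ 7.82×10⁻⁶ T

Dipole fields scale as 1/r³ in the far field; the geometry is the same at both points.
B₂ = B₁ · (r₁/r₂)³ = 2.36×10⁻⁶ · (0.161/0.108)³.
(r₁/r₂)³ = (1.491)³ = 3.313.
B₂ ≈ 7.818×10⁻⁶ T.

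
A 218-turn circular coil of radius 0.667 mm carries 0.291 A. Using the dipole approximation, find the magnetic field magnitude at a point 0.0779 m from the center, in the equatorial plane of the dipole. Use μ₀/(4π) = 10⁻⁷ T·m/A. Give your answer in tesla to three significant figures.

m = NIA = NIπa² = 218·(0.291)·π·(6.67×10⁻⁴)² = 8.866×10⁻⁵ A·m².
In the equatorial plane B = (μ₀/4π)·m/r³ (half the axial value).
B = (10⁻⁷)·(8.866×10⁻⁵) / (0.0779)³ = 1.875×10⁻⁸ T.

B ≈ 1.88×10⁻⁸ T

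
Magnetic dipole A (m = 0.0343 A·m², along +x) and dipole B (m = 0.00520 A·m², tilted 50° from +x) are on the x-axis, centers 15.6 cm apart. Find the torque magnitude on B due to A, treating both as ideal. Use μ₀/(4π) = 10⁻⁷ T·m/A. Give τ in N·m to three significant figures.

τ ≈ 7.20×10⁻⁹ N·m

Dipole B is on the axis of dipole A, so B₁ there is axial: B₁ = (μ₀/4π)·2m₁/r³ along +x.
B₁ = 2(10⁻⁷)(0.0343)/(0.156)³ = 1.807×10⁻⁶ T.
τ = m₂ B₁ sinθ.
τ = (0.00520)(1.807×10⁻⁶)·sin50° = 7.198×10⁻⁹ N·m.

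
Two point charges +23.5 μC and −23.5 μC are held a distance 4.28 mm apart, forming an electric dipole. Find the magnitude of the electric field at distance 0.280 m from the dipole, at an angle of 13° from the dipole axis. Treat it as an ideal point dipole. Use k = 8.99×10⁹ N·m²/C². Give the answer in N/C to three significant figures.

E ≈ 8.08×10⁴ N/C

Dipole moment p = qd = (2.35×10⁻⁵ C)(0.00428 m) = 1.006×10⁻⁷ C·m.
At angle θ the dipole field magnitude is E = (kp/r³)·√(1 + 3cos²θ).
kp/r³ = (8.99×10⁹)(1.006×10⁻⁷) / (0.280)³ = 4.120×10⁴ N/C.
√(1 + 3cos²13°) = √(1 + 3·0.9494) = √3.8482 ≈ 1.9617.
E ≈ 4.120×10⁴ × 1.962 = 8.082×10⁴ N/C.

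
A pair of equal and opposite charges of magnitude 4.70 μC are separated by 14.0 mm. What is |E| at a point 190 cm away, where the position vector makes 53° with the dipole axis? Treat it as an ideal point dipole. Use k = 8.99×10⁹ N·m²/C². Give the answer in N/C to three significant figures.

Dipole moment p = qd = (4.70×10⁻⁶ C)(0.0140 m) = 6.58×10⁻⁸ C·m.
At angle θ the dipole field magnitude is E = (kp/r³)·√(1 + 3cos²θ).
kp/r³ = (8.99×10⁹)(6.58×10⁻⁸) / (1.90)³ = 86.24 N/C.
√(1 + 3cos²53°) = √(1 + 3·0.3622) = √2.0865 ≈ 1.4445.
E ≈ 86.24 × 1.444 = 124.6 N/C.

E ≈ 125 N/C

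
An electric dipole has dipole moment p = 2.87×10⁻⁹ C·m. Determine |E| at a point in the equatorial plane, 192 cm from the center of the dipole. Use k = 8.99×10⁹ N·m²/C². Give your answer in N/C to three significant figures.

On the perpendicular bisector E = kp/r³ (half the axial value at the same distance).
E = (8.99×10⁹)(2.87×10⁻⁹) / (1.92)³ = 3.645 N/C.

E ≈ 3.65 N/C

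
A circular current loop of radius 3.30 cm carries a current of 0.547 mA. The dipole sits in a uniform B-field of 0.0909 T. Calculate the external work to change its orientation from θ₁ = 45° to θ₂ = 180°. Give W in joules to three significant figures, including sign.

Magnetic moment m = IA = Iπa² = (5.47×10⁻⁴)·π·(0.0330)² = 1.871×10⁻⁶ A·m².
W_ext = ΔU = −mB cosθ₂ + mB cosθ₁ = mB(cosθ₁ − cosθ₂).
W = (1.871×10⁻⁶)(0.0909)·(cos45° − cos180°) = (1.701×10⁻⁷)·(+1.7071) = 2.903×10⁻⁷ J.

W ≈ 2.90×10⁻⁷ J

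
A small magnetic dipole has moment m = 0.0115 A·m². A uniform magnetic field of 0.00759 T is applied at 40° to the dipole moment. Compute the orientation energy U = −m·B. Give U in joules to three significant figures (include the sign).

U = −m·B = −mB cosθ.
U = −(0.0115)(0.00759)·cos40° = -6.686×10⁻⁵ J.

U ≈ -6.69×10⁻⁵ J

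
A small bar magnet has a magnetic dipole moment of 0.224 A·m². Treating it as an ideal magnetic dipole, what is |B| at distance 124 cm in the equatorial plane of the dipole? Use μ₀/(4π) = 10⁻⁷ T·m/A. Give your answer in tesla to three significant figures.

In the equatorial plane B = (μ₀/4π)·m/r³ (half the axial value).
B = (10⁻⁷)·(0.224) / (1.24)³ = 1.175×10⁻⁸ T.

B ≈ 1.17×10⁻⁸ T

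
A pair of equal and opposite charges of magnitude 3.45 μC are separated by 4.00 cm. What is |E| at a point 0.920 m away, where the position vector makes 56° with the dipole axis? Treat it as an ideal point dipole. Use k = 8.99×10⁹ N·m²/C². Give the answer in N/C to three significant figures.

E ≈ 2220 N/C

Dipole moment p = qd = (3.45×10⁻⁶ C)(0.0400 m) = 1.38×10⁻⁷ C·m.
At angle θ the dipole field magnitude is E = (kp/r³)·√(1 + 3cos²θ).
kp/r³ = (8.99×10⁹)(1.38×10⁻⁷) / (0.920)³ = 1593 N/C.
√(1 + 3cos²56°) = √(1 + 3·0.3127) = √1.9381 ≈ 1.3922.
E ≈ 1593 × 1.392 = 2218 N/C.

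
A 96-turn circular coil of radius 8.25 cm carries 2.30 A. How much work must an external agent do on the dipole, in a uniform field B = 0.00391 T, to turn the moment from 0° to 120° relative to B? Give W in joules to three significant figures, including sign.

m = NIA = NIπa² = 96·(2.30)·π·(0.0825)² = 4.721 A·m².
W_ext = ΔU = −mB cosθ₂ + mB cosθ₁ = mB(cosθ₁ − cosθ₂).
W = (4.721)(0.00391)·(cos0° − cos120°) = (0.01846)·(+1.5000) = 0.02769 J.

W ≈ 0.0277 J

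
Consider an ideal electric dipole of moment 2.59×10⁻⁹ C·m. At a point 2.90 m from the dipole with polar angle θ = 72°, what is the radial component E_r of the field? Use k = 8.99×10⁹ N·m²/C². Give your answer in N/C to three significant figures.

E_r ≈ 0.590 N/C

For a dipole, E_r = (2kp cosθ)/r³.
kp/r³ = (8.99×10⁹)(2.59×10⁻⁹)/(2.90)³ = 0.9547 N/C.
E_r = 2·0.9547·cos72° = 0.5900 N/C.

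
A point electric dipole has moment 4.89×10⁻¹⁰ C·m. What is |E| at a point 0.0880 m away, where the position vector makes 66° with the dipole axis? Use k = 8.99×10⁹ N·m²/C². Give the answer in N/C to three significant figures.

E ≈ 7890 N/C

At angle θ the dipole field magnitude is E = (kp/r³)·√(1 + 3cos²θ).
kp/r³ = (8.99×10⁹)(4.89×10⁻¹⁰) / (0.0880)³ = 6451 N/C.
√(1 + 3cos²66°) = √(1 + 3·0.1654) = √1.4963 ≈ 1.2232.
E ≈ 6451 × 1.223 = 7891 N/C.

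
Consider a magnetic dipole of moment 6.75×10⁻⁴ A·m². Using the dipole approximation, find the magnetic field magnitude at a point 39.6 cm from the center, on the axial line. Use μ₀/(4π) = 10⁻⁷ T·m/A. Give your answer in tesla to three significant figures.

B ≈ 2.17×10⁻⁹ T

On axis B = (μ₀/4π)·2m/r³.
B = 2·(10⁻⁷)·(6.75×10⁻⁴) / (0.396)³ = 2.174×10⁻⁹ T.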